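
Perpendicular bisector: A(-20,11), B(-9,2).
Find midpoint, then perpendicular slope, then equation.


Midpoint = (-14.5, 6.5)
Slope of AB = dy/dx = -9/11 = -0.8182
Perp slope = -dx/dy = 11/9 = 1.2222
b = My - (perp slope)*Mx = 6.5 + (11*(-14.5))/(-9) = 6.5 + 17.7222 = 24.2222

y = 1.2222x + 24.2222


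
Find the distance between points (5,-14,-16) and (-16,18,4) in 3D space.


dx=-21, dy=32, dz=20
d = sqrt(441+1024+400) = sqrt(1865) = 43.1856

43.1856


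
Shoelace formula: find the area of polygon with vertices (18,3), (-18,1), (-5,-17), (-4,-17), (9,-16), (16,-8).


sum(xi*y_{i+1}) = 18*1 - 18*(-17) - 5*(-17) - 4*(-16) + 9*(-8) + 16*3 = 449
sum(yi*x_{i+1}) = 3*(-18) + 1*(-5) - 17*(-4) - 17*9 - 16*16 - 8*18 = -544
Area = |449 + 544|/2 = 993/2 = 496.5000

496.5000 sq units


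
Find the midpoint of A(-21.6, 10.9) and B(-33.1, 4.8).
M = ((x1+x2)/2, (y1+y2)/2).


Mx = (-21.6 - 33.1)/2 = -54.7/2 = -27.3500
My = (10.9 + 4.8)/2 = 15.7/2 = 7.8500

(-27.3500, 7.8500)


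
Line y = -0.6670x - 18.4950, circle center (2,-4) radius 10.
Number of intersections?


Substitute y = -0.6670x - 18.4950: (x-2)^2 + (-0.6670x- 18.4950+ 4)^2 = 100
Expand to Ax^2 + Bx + C = 0, where b-k = -14.495
A = 1+m^2 = 1.444889
B = 2(m(b-k) - h) = 2(-0.6670*(-14.495) - 2) = 15.33633
C = h^2 + (b-k)^2 - r^2 = 4 + 210.105025 - 100 = 114.105025
disc = B^2-4AC = 235.2030 - 659.4764 = -424.2734
disc < 0

0 intersection points


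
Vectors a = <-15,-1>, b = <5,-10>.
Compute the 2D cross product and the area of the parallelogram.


cross = -15*(-10) + 1*5 = 150 + 5 = 155
Parallelogram area = |155| = 155

cross = 155, parallelogram area = 155


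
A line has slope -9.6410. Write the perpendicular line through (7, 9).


Perpendicular slope = -1/m1 = -1/(-9.6410) = 0.1037
b2 = y0 - m2*x0 = 9 + 7/(-9.6410) = 9 - 0.7261 = 8.2739

y = 0.1037x + 8.2739


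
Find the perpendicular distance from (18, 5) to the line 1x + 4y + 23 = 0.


|1*18 + 4*5 + 23| = |61| = 61
sqrt(1 + 16) = sqrt(17) = 4.1231
d = 61/sqrt(17) = 14.7947

14.7947


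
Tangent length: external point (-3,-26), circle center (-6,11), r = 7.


d = sqrt((-3+ 6)^2 + (-26-11)^2) = sqrt(9+1369) = 37.1214
L = sqrt(1378.0000 - 49) = sqrt(1329.0000) = 36.4555

36.4555


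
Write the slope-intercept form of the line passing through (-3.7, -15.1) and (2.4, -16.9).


m = (-1.8)/(6.1) = -0.2951
b = y1 - m*x1 = -15.1 - (-1.8*(-3.7))/(6.1) = -15.1 - 1.0918 = -16.1918

y = -0.2951x - 16.1918


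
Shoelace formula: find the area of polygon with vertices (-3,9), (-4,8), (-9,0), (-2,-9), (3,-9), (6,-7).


sum(xi*y_{i+1}) = -3*8 - 4*0 - 9*(-9) - 2*(-9) + 3*(-7) + 6*9 = 108
sum(yi*x_{i+1}) = 9*(-4) + 8*(-9) + 0*(-2) - 9*3 - 9*6 - 7*(-3) = -168
Area = |108 + 168|/2 = 276/2 = 138.0000

138.0000 sq units


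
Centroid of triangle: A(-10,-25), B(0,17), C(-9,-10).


Gx = (-10+0- 9)/3 = -19/3 = -6.3333
Gy = (-25+17- 10)/3 = -18/3 = -6.0000

G = (-6.3333, -6.0000)


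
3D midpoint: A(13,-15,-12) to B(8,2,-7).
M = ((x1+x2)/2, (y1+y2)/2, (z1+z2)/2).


Mx = (13+8)/2 = 10.5000
My = (-15+2)/2 = -6.5000
Mz = (-12- 7)/2 = -9.5000

M = (10.5000, -6.5000, -9.5000)


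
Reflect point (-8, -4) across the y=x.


Reflection rule for y=x: (y, x)
(-8, -4) -> (-4, -8)

(-4, -8)


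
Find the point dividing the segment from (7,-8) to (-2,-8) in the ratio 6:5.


Px = (6*(-2) + 5*7)/11 = 23/11 = 2.0909
Py = (6*(-8) + 5*(-8))/11 = -88/11 = -8.0000

P = (2.0909, -8.0000)


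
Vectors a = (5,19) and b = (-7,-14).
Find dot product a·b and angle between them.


a·b = 5*(-7) + 19*(-14) = -35 - 266 = -301
|a| = sqrt(25+361) = 19.6469
|b| = sqrt(49+196) = 15.6525
cos(theta) = -301/(sqrt(386)*sqrt(245)) = -301/sqrt(94570) = -0.978791
theta = arccos(-301/sqrt(94570)) = 168.1785 degrees

a·b = -301, theta = 168.1785 deg


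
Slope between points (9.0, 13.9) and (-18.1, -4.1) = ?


dy = -4.1 - 13.9 = -18.0
dx = -18.1 - 9.0 = -27.1
m = -18.0/(-27.1) = 0.6642

m = 0.6642


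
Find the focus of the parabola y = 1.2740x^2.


a = 1.2740
4a = 5.0960
focus = (0, 1/5.0960) = (0, 0.1962)

Focus = (0, 0.1962)


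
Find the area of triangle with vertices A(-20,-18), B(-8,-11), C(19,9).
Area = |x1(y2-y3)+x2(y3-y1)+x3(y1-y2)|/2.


-20*(-11-9) = 400
-8*(9+ 18) = -216
19*(-18+ 11) = -133
sum = 51
Area = |51|/2 = 25.5000

25.5000 sq units


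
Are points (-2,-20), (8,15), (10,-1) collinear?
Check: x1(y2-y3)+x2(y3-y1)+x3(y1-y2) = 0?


-2*(15+ 1) + 8*(-1+ 20) + 10*(-20-15)
= -32 + 152 - 350 = -230

No, not collinear (determinant = -230)


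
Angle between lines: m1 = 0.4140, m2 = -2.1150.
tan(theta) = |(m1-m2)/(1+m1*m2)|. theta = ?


m1-m2 = 2.529
1+m1*m2 = 0.12439
tan(theta) = |2.529/0.12439| = 20.331216
theta = arctan(|2.529/0.12439|) = 87.1842 degrees (acute angle)

87.1842 degrees


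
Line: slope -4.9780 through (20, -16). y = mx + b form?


y + 16 = -4.9780(x - 20)
y = -4.9780x - 16 + 4.9780*20
y = -4.9780x + 83.5600

y = -4.9780x + 83.5600


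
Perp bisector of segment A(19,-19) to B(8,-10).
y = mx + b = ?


Midpoint = (13.5, -14.5)
Slope of AB = dy/dx = 9/(-11) = -0.8182
Perp slope = -dx/dy = 11/9 = 1.2222
b = My - (perp slope)*Mx = -14.5 + (-11*13.5)/9 = -14.5 - 16.5000 = -31.0000

y = 1.2222x - 31.0000


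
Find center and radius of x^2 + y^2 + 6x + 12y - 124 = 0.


h = -D/2 = -6/2 = -3
k = -E/2 = -12/2 = -6
r^2 = h^2 + k^2 - F = 9 + 36 + 124 = 169
r = 13

Center (-3, -6), radius = 13


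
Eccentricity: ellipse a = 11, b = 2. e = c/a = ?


c = sqrt(121-4) = sqrt(117) = 10.8167
e = c/a = sqrt(117)/11 = 0.9833

e = 0.9833


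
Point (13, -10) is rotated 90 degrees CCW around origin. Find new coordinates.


cos(90) = 0, sin(90) = 1
x' = 13*0 + 10*1 = 10
y' = 13*1 - 10*0 = 13

(10, 13)


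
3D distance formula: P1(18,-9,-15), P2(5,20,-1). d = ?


dx=-13, dy=29, dz=14
d = sqrt(169+841+196) = sqrt(1206) = 34.7275

34.7275


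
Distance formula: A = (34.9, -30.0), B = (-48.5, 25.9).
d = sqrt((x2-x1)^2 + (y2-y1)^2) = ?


dx = -48.5 - 34.9 = -83.4
dy = 25.9 + 30.0 = 55.9
d = sqrt(6955.56 + 3124.81) = sqrt(10080.37) = 100.4010

100.4010


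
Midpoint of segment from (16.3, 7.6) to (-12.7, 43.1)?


Mx = (16.3 - 12.7)/2 = 3.6/2 = 1.8000
My = (7.6 + 43.1)/2 = 50.7/2 = 25.3500

(1.8000, 25.3500)


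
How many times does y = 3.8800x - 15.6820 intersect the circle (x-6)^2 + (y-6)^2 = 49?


Substitute y = 3.8800x - 15.6820: (x-6)^2 + (3.8800x- 15.6820-6)^2 = 49
Expand to Ax^2 + Bx + C = 0, where b-k = -21.682
A = 1+m^2 = 16.0544
B = 2(m(b-k) - h) = 2(3.8800*(-21.682) - 6) = -180.25232
C = h^2 + (b-k)^2 - r^2 = 36 + 470.109124 - 49 = 457.109124
disc = B^2-4AC = 32490.8989 - 29354.4509 = 3136.4480
disc > 0

2 intersection points


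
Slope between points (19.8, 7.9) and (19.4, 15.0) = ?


dy = 15.0 - 7.9 = 7.1
dx = 19.4 - 19.8 = -0.4
m = 7.1/(-0.4) = -17.7500

m = -17.7500


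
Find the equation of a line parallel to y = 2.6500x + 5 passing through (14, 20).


Parallel lines have equal slopes.
m2 = 2.6500
b2 = 20 - 2.6500*14 = -17.1000

y = 2.6500x - 17.1000


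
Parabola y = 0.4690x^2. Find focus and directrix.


a = 0.4690
1/(4a) = 0.5330
Focus = (0, 0.5330)
Directrix: y = -0.5330

Focus = (0, 0.5330), Directrix: y = -0.5330


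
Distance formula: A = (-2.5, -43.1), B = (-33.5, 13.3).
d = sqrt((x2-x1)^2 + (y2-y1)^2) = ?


dx = -33.5 + 2.5 = -31.0
dy = 13.3 + 43.1 = 56.4
d = sqrt(961.0 + 3180.96) = sqrt(4141.96) = 64.3581

64.3581


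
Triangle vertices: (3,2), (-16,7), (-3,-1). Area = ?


3*(7+ 1) = 24
-16*(-1-2) = 48
-3*(2-7) = 15
sum = 87
Area = |87|/2 = 43.5000

43.5000 sq units


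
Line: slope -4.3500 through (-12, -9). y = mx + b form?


y + 9 = -4.3500(x + 12)
y = -4.3500x - 9 + 4.3500*(-12)
y = -4.3500x - 61.2000

y = -4.3500x - 61.2000


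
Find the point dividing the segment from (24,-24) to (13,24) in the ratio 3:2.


Px = (3*13 + 2*24)/5 = 87/5 = 17.4000
Py = (3*24 + 2*(-24))/5 = 24/5 = 4.8000

P = (17.4000, 4.8000)


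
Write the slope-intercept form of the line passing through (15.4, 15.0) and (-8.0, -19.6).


m = (-34.6)/(-23.4) = 1.4786
b = y1 - m*x1 = 15.0 - (-34.6*15.4)/(-23.4) = 15.0 - 22.7709 = -7.7709

y = 1.4786x - 7.7709


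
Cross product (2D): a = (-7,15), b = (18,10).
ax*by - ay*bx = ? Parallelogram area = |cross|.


cross = -7*10 - 15*18 = -70 - 270 = -340
Parallelogram area = |-340| = 340

cross = -340, parallelogram area = 340


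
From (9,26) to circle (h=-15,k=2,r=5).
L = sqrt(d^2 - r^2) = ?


d = sqrt((9+ 15)^2 + (26-2)^2) = sqrt(576+576) = 33.9411
L = sqrt(1152.0000 - 25) = sqrt(1127.0000) = 33.5708

33.5708


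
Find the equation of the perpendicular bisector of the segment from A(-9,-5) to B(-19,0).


Midpoint = (-14, -2.5)
Slope of AB = dy/dx = 5/(-10) = -0.5000
Perp slope = -dx/dy = 10/5 = 2.0000
b = My - (perp slope)*Mx = -2.5 + (-10*(-14))/5 = -2.5 + 28.0000 = 25.5000

y = 2.0000x + 25.5000


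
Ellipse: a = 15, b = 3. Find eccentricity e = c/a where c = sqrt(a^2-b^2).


c = sqrt(225-9) = sqrt(216) = 14.6969
e = c/a = sqrt(216)/15 = 0.9798

e = 0.9798


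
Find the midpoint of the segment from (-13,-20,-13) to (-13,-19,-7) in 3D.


Mx = (-13- 13)/2 = -13.0000
My = (-20- 19)/2 = -19.5000
Mz = (-13- 7)/2 = -10.0000

M = (-13.0000, -19.5000, -10.0000)


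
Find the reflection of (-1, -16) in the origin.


Reflection rule for origin: (-x, -y)
(-1, -16) -> (1, 16)

(1, 16)


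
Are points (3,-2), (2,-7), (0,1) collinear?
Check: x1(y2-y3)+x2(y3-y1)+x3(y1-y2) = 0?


3*(-7-1) + 2*(1+ 2) + 0*(-2+ 7)
= -24 + 6 + 0 = -18

No, not collinear (determinant = -18)


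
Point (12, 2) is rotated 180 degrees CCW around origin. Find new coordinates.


cos(180) = -1, sin(180) = 0
x' = 12*(-1) - 2*0 = -12
y' = 12*0 + 2*(-1) = -2

(-12, -2)


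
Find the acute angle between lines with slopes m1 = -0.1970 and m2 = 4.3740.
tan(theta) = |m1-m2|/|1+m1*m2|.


m1-m2 = -4.571
1+m1*m2 = 0.138322
tan(theta) = |-4.571/0.138322| = 33.046081
theta = arctan(|-4.571/0.138322|) = 88.2667 degrees (acute angle)

88.2667 degrees


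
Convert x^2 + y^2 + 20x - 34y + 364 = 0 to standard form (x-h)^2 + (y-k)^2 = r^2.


h = -D/2 = -20/2 = -10
k = -E/2 = 34/2 = 17
r^2 = h^2 + k^2 - F = 100 + 289 - 364 = 25
r = 5

Center (-10, 17), radius = 5


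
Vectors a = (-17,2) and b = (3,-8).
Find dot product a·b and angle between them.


a·b = -17*3 + 2*(-8) = -51 - 16 = -67
|a| = sqrt(289+4) = 17.1172
|b| = sqrt(9+64) = 8.5440
cos(theta) = -67/(sqrt(293)*sqrt(73)) = -67/sqrt(21389) = -0.458120
theta = arccos(-67/sqrt(21389)) = 117.2659 degrees

a·b = -67, theta = 117.2659 deg


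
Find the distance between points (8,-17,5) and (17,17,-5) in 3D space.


dx=9, dy=34, dz=-10
d = sqrt(81+1156+100) = sqrt(1337) = 36.5650

36.5650


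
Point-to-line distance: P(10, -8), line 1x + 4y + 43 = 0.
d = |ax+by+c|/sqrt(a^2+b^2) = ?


|1*10 + 4*(-8) + 43| = |21| = 21
sqrt(1 + 16) = sqrt(17) = 4.1231
d = 21/sqrt(17) = 5.0932

5.0932


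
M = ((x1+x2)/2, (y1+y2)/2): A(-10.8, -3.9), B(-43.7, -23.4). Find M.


Mx = (-10.8 - 43.7)/2 = -54.5/2 = -27.2500
My = (-3.9 - 23.4)/2 = -27.3/2 = -13.6500

(-27.2500, -13.6500)


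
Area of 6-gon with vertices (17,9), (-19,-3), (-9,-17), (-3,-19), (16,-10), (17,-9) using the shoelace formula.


sum(xi*y_{i+1}) = 17*(-3) - 19*(-17) - 9*(-19) - 3*(-10) + 16*(-9) + 17*9 = 482
sum(yi*x_{i+1}) = 9*(-19) - 3*(-9) - 17*(-3) - 19*16 - 10*17 - 9*17 = -720
Area = |482 + 720|/2 = 1202/2 = 601.0000

601.0000 sq units


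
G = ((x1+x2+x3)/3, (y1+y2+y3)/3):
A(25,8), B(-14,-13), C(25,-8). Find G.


Gx = (25- 14+25)/3 = 36/3 = 12.0000
Gy = (8- 13- 8)/3 = -13/3 = -4.3333

G = (12.0000, -4.3333)


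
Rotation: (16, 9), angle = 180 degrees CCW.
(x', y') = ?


cos(180) = -1, sin(180) = 0
x' = 16*(-1) - 9*0 = -16
y' = 16*0 + 9*(-1) = -9

(-16, -9)


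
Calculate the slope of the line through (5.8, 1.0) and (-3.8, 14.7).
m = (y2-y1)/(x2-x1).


dy = 14.7 - 1.0 = 13.7
dx = -3.8 - 5.8 = -9.6
m = 13.7/(-9.6) = -1.4271

m = -1.4271


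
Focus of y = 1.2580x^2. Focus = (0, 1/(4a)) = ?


a = 1.2580
4a = 5.0320
focus = (0, 1/5.0320) = (0, 0.1987)

Focus = (0, 0.1987)


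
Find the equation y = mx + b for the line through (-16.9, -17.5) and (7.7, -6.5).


m = (11.0)/(24.6) = 0.4472
b = y1 - m*x1 = -17.5 - (11.0*(-16.9))/(24.6) = -17.5 + 7.5569 = -9.9431

y = 0.4472x - 9.9431


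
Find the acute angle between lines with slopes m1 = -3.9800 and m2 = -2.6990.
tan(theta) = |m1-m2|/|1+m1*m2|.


m1-m2 = -1.281
1+m1*m2 = 11.74202
tan(theta) = |-1.281/11.74202| = 0.109095
theta = arctan(|-1.281/11.74202|) = 6.2261 degrees (acute angle)

6.2261 degrees


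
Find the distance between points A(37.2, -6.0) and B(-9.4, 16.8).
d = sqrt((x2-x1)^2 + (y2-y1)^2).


dx = -9.4 - 37.2 = -46.6
dy = 16.8 + 6.0 = 22.8
d = sqrt(2171.56 + 519.84) = sqrt(2691.4) = 51.8787

51.8787


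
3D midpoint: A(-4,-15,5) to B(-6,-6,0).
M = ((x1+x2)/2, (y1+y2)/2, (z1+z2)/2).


Mx = (-4- 6)/2 = -5.0000
My = (-15- 6)/2 = -10.5000
Mz = (5+0)/2 = 2.5000

M = (-5.0000, -10.5000, 2.5000)


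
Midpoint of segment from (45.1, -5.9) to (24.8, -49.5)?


Mx = (45.1 + 24.8)/2 = 69.9/2 = 34.9500
My = (-5.9 - 49.5)/2 = -55.4/2 = -27.7000

(34.9500, -27.7000)


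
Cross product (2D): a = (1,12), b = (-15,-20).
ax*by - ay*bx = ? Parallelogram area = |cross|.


cross = 1*(-20) - 12*(-15) = -20 + 180 = 160
Parallelogram area = |160| = 160

cross = 160, parallelogram area = 160


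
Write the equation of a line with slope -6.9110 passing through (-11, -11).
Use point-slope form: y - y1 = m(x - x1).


y + 11 = -6.9110(x + 11)
y = -6.9110x - 11 + 6.9110*(-11)
y = -6.9110x - 87.0210

y = -6.9110x - 87.0210


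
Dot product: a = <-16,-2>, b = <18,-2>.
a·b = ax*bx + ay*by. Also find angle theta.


a·b = -16*18 - 2*(-2) = -288 + 4 = -284
|a| = sqrt(256+4) = 16.1245
|b| = sqrt(324+4) = 18.1108
cos(theta) = -284/(sqrt(260)*sqrt(328)) = -284/sqrt(85280) = -0.972511
theta = arccos(-284/sqrt(85280)) = 166.5348 degrees

a·b = -284, theta = 166.5348 deg


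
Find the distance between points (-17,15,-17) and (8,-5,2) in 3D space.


dx=25, dy=-20, dz=19
d = sqrt(625+400+361) = sqrt(1386) = 37.2290

37.2290


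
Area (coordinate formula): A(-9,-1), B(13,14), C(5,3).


-9*(14-3) = -99
13*(3+ 1) = 52
5*(-1-14) = -75
sum = -122
Area = |-122|/2 = 61.0000

61.0000 sq units


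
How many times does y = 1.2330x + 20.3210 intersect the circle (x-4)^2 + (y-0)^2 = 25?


Substitute y = 1.2330x + 20.3210: (x-4)^2 + (1.2330x+20.3210-0)^2 = 25
Expand to Ax^2 + Bx + C = 0, where b-k = 20.321
A = 1+m^2 = 2.520289
B = 2(m(b-k) - h) = 2(1.2330*20.321 - 4) = 42.111586
C = h^2 + (b-k)^2 - r^2 = 16 + 412.943041 - 25 = 403.943041
disc = B^2-4AC = 1773.3857 - 4072.2128 = -2298.8271
disc < 0

0 intersection points


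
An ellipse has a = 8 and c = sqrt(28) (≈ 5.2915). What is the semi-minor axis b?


b^2 = 8^2 - (sqrt(28))^2 = 64 - 28 = 36
b = sqrt(36) = 6

b = 6


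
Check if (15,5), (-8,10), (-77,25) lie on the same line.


15*(10-25) - 8*(25-5) - 77*(5-10)
= -225 - 160 + 385 = 0

Yes, collinear (determinant = 0)


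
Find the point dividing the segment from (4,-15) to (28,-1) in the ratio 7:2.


Px = (7*28 + 2*4)/9 = 204/9 = 22.6667
Py = (7*(-1) + 2*(-15))/9 = -37/9 = -4.1111

P = (22.6667, -4.1111)


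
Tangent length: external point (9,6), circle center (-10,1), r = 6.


d = sqrt((9+ 10)^2 + (6-1)^2) = sqrt(361+25) = 19.6469
L = sqrt(386.0000 - 36) = sqrt(350.0000) = 18.7083

18.7083


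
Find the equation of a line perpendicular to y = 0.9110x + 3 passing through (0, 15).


Perpendicular slope = -1/m1 = -1/0.9110 = -1.0977
b2 = y0 - m2*x0 = 15 + 0/0.9110 = 15 + 0 = 15.0000

y = -1.0977x + 15.0000


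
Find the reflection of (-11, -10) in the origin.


Reflection rule for origin: (-x, -y)
(-11, -10) -> (11, 10)

(11, 10)


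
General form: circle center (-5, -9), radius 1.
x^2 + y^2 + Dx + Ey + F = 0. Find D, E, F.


(x+ 5)^2 + (y+ 9)^2 = 1^2
D = -2h = 10, E = -2k = 18
F = h^2+k^2-r^2 = 25+81-1 = 105

D = 10, E = 18, F = 105


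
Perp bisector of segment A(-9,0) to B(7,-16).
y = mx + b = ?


Midpoint = (-1, -8)
Slope of AB = dy/dx = -16/16 = -1.0000
Perp slope = -dx/dy = 16/16 = 1.0000
b = My - (perp slope)*Mx = -8 + (16*(-1))/(-16) = -8 + 1.0000 = -7.0000

y = 1.0000x - 7.0000


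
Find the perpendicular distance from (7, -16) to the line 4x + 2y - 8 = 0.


|4*7 + 2*(-16) - 8| = |-12| = 12
sqrt(16 + 4) = sqrt(20) = 4.4721
d = 12/sqrt(20) = 2.6833

2.6833


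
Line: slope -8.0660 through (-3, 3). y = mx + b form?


y - 3 = -8.0660(x + 3)
y = -8.0660x + 3 + 8.0660*(-3)
y = -8.0660x - 21.1980

y = -8.0660x - 21.1980


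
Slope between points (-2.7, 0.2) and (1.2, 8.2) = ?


dy = 8.2 - 0.2 = 8
dx = 1.2 + 2.7 = 3.9
m = 8/3.9 = 2.0513

m = 2.0513


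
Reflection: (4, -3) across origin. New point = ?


Reflection rule for origin: (-x, -y)
(4, -3) -> (-4, 3)

(-4, 3)


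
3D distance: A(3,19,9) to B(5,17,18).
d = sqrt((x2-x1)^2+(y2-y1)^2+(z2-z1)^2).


dx=2, dy=-2, dz=9
d = sqrt(4+4+81) = sqrt(89) = 9.4340

9.4340


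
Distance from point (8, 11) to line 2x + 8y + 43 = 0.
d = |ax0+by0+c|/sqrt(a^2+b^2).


|2*8 + 8*11 + 43| = |147| = 147
sqrt(4 + 64) = sqrt(68) = 8.2462
d = 147/sqrt(68) = 17.8264

17.8264


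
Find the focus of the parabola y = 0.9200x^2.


a = 0.9200
4a = 3.6800
focus = (0, 1/3.6800) = (0, 0.2717)

Focus = (0, 0.2717)


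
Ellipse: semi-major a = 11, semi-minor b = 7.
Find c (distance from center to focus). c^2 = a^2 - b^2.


c^2 = 11^2 - 7^2 = 121 - 49 = 72
c = sqrt(72) = 8.4853

c = 8.4853


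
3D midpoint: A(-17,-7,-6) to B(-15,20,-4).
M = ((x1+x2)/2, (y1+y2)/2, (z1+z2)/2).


Mx = (-17- 15)/2 = -16.0000
My = (-7+20)/2 = 6.5000
Mz = (-6- 4)/2 = -5.0000

M = (-16.0000, 6.5000, -5.0000)


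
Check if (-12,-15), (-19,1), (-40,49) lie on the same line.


-12*(1-49) - 19*(49+ 15) - 40*(-15-1)
= 576 - 1216 + 640 = 0

Yes, collinear (determinant = 0)


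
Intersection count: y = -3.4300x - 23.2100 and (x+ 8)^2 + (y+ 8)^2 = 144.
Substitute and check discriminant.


Substitute y = -3.4300x - 23.2100: (x+ 8)^2 + (-3.4300x- 23.2100+ 8)^2 = 144
Expand to Ax^2 + Bx + C = 0, where b-k = -15.21
A = 1+m^2 = 12.7649
B = 2(m(b-k) - h) = 2(-3.4300*(-15.21) + 8) = 120.3406
C = h^2 + (b-k)^2 - r^2 = 64 + 231.3441 - 144 = 151.3441
disc = B^2-4AC = 14481.8600 - 7727.5692 = 6754.2908
disc > 0

2 intersection points


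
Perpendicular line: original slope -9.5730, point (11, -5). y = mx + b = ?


Perpendicular slope = -1/m1 = -1/(-9.5730) = 0.1045
b2 = y0 - m2*x0 = -5 + 11/(-9.5730) = -5 - 1.1491 = -6.1491

y = 0.1045x - 6.1491


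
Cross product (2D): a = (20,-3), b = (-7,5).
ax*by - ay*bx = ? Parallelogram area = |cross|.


cross = 20*5 + 3*(-7) = 100 - 21 = 79
Parallelogram area = |79| = 79

cross = 79, parallelogram area = 79


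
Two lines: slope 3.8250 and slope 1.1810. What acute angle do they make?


m1-m2 = 2.644
1+m1*m2 = 5.517325
tan(theta) = |2.644/5.517325| = 0.479218
theta = arctan(|2.644/5.517325|) = 25.6046 degrees (acute angle)

25.6046 degrees


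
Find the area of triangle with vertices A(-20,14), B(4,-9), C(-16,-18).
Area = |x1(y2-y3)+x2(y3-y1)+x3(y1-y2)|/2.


-20*(-9+ 18) = -180
4*(-18-14) = -128
-16*(14+ 9) = -368
sum = -676
Area = |-676|/2 = 338.0000

338.0000 sq units


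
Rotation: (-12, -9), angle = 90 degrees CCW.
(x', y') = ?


cos(90) = 0, sin(90) = 1
x' = -12*0 + 9*1 = 9
y' = -12*1 - 9*0 = -12

(9, -12)


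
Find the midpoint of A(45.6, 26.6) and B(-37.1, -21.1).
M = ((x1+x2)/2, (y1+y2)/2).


Mx = (45.6 - 37.1)/2 = 8.5/2 = 4.2500
My = (26.6 - 21.1)/2 = 5.5/2 = 2.7500

(4.2500, 2.7500)


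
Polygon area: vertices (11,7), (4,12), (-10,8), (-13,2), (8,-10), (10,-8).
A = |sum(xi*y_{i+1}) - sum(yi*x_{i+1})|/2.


sum(xi*y_{i+1}) = 11*12 + 4*8 - 10*2 - 13*(-10) + 8*(-8) + 10*7 = 280
sum(yi*x_{i+1}) = 7*4 + 12*(-10) + 8*(-13) + 2*8 - 10*10 - 8*11 = -368
Area = |280 + 368|/2 = 648/2 = 324.0000

324.0000 sq units


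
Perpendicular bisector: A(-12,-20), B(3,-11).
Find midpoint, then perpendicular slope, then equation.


Midpoint = (-4.5, -15.5)
Slope of AB = dy/dx = 9/15 = 0.6000
Perp slope = -dx/dy = -15/9 = -1.6667
b = My - (perp slope)*Mx = -15.5 + (15*(-4.5))/9 = -15.5 - 7.5000 = -23.0000

y = -1.6667x - 23.0000


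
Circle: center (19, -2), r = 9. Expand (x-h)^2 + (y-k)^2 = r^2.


(x-19)^2 + (y+ 2)^2 = 9^2
D = -2h = -38, E = -2k = 4
F = h^2+k^2-r^2 = 361+4-81 = 284

x^2 + y^2 - 38x + 4y + 284 = 0


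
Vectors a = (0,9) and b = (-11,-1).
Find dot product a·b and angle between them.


a·b = 0*(-11) + 9*(-1) = 0 - 9 = -9
|a| = sqrt(0+81) = 9.0000
|b| = sqrt(121+1) = 11.0454
cos(theta) = -9/(sqrt(81)*sqrt(122)) = -9/sqrt(9882) = -0.090536
theta = arccos(-9/sqrt(9882)) = 95.1944 degrees

a·b = -9, theta = 95.1944 deg


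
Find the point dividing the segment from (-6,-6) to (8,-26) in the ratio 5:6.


Px = (5*8 + 6*(-6))/11 = 4/11 = 0.3636
Py = (5*(-26) + 6*(-6))/11 = -166/11 = -15.0909

P = (0.3636, -15.0909)


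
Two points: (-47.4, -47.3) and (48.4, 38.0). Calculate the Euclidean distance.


dx = 48.4 + 47.4 = 95.8
dy = 38.0 + 47.3 = 85.3
d = sqrt(9177.64 + 7276.09) = sqrt(16453.73) = 128.2721

128.2721


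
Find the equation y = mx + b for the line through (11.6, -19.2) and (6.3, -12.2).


m = (7.0)/(-5.3) = -1.3208
b = y1 - m*x1 = -19.2 - (7.0*11.6)/(-5.3) = -19.2 + 15.3208 = -3.8792

y = -1.3208x - 3.8792


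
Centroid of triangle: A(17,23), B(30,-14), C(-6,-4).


Gx = (17+30- 6)/3 = 41/3 = 13.6667
Gy = (23- 14- 4)/3 = 5/3 = 1.6667

G = (13.6667, 1.6667)


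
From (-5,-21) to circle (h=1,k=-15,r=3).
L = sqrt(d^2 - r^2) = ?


d = sqrt((-5-1)^2 + (-21+ 15)^2) = sqrt(36+36) = 8.4853
L = sqrt(72.0000 - 9) = sqrt(63.0000) = 7.9373

7.9373


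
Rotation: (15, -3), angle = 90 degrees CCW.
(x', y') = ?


cos(90) = 0, sin(90) = 1
x' = 15*0 + 3*1 = 3
y' = 15*1 - 3*0 = 15

(3, 15)


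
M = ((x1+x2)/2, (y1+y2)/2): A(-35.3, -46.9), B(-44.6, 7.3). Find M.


Mx = (-35.3 - 44.6)/2 = -79.9/2 = -39.9500
My = (-46.9 + 7.3)/2 = -39.6/2 = -19.8000

(-39.9500, -19.8000)


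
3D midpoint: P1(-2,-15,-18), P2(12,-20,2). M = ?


Mx = (-2+12)/2 = 5.0000
My = (-15- 20)/2 = -17.5000
Mz = (-18+2)/2 = -8.0000

M = (5.0000, -17.5000, -8.0000)


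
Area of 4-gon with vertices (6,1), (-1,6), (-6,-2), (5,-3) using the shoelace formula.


sum(xi*y_{i+1}) = 6*6 - 1*(-2) - 6*(-3) + 5*1 = 61
sum(yi*x_{i+1}) = 1*(-1) + 6*(-6) - 2*5 - 3*6 = -65
Area = |61 + 65|/2 = 126/2 = 63.0000

63.0000 sq units


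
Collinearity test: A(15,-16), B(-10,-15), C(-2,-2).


15*(-15+ 2) - 10*(-2+ 16) - 2*(-16+ 15)
= -195 - 140 + 2 = -333

No, not collinear (determinant = -333)


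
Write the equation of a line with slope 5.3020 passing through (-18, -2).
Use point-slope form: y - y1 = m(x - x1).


y + 2 = 5.3020(x + 18)
y = 5.3020x - 2 - 5.3020*(-18)
y = 5.3020x + 93.4360

y = 5.3020x + 93.4360


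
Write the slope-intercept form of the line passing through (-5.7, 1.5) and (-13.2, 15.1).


m = (13.6)/(-7.5) = -1.8133
b = y1 - m*x1 = 1.5 - (13.6*(-5.7))/(-7.5) = 1.5 - 10.3360 = -8.8360

y = -1.8133x - 8.8360


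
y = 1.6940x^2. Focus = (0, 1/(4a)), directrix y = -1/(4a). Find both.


a = 1.6940
1/(4a) = 0.1476
Focus = (0, 0.1476)
Directrix: y = -0.1476

Focus = (0, 0.1476), Directrix: y = -0.1476


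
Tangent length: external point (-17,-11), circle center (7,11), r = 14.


d = sqrt((-17-7)^2 + (-11-11)^2) = sqrt(576+484) = 32.5576
L = sqrt(1060.0000 - 196) = sqrt(864.0000) = 29.3939

29.3939


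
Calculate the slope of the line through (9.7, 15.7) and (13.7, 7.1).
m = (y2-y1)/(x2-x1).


dy = 7.1 - 15.7 = -8.6
dx = 13.7 - 9.7 = 4.0
m = -8.6/4.0 = -2.1500

m = -2.1500


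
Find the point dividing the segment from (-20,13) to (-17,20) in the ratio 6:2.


Px = (6*(-17) + 2*(-20))/8 = -142/8 = -17.7500
Py = (6*20 + 2*13)/8 = 146/8 = 18.2500

P = (-17.7500, 18.2500)


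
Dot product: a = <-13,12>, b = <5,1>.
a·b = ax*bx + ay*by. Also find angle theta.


a·b = -13*5 + 12*1 = -65 + 12 = -53
|a| = sqrt(169+144) = 17.6918
|b| = sqrt(25+1) = 5.0990
cos(theta) = -53/(sqrt(313)*sqrt(26)) = -53/sqrt(8138) = -0.587512
theta = arccos(-53/sqrt(8138)) = 125.9807 degrees

a·b = -53, theta = 125.9807 deg


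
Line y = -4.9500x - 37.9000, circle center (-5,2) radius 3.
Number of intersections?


Substitute y = -4.9500x - 37.9000: (x+ 5)^2 + (-4.9500x- 37.9000-2)^2 = 9
Expand to Ax^2 + Bx + C = 0, where b-k = -39.9
A = 1+m^2 = 25.5025
B = 2(m(b-k) - h) = 2(-4.9500*(-39.9) + 5) = 405.01
C = h^2 + (b-k)^2 - r^2 = 25 + 1592.01 - 9 = 1608.01
disc = B^2-4AC = 164033.1001 - 164033.1001 = 0
disc = 0

1 intersection point (tangent)


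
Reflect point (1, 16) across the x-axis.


Reflection rule for x-axis: (x, -y)
(1, 16) -> (1, -16)

(1, -16)


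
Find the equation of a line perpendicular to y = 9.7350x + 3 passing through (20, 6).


Perpendicular slope = -1/m1 = -1/9.7350 = -0.1027
b2 = y0 - m2*x0 = 6 + 20/9.7350 = 6 + 2.0544 = 8.0544

y = -0.1027x + 8.0544


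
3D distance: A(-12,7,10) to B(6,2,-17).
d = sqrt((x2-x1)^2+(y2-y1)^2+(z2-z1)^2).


dx=18, dy=-5, dz=-27
d = sqrt(324+25+729) = sqrt(1078) = 32.8329

32.8329


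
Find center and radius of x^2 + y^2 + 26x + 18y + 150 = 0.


h = -D/2 = -26/2 = -13
k = -E/2 = -18/2 = -9
r^2 = h^2 + k^2 - F = 169 + 81 - 150 = 100
r = 10

Center (-13, -9), radius = 10


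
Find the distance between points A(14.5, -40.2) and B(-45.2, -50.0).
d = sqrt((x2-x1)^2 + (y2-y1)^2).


dx = -45.2 - 14.5 = -59.7
dy = -50.0 + 40.2 = -9.8
d = sqrt(3564.09 + 96.04) = sqrt(3660.13) = 60.4990

60.4990


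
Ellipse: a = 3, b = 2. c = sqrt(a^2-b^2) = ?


c^2 = 3^2 - 2^2 = 9 - 4 = 5
c = sqrt(5) = 2.2361

c = 2.2361


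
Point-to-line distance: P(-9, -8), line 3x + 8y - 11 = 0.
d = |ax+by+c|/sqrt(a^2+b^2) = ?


|3*(-9) + 8*(-8) - 11| = |-102| = 102
sqrt(9 + 64) = sqrt(73) = 8.5440
d = 102/sqrt(73) = 11.9382

11.9382


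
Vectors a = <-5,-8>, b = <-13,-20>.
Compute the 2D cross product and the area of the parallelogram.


cross = -5*(-20) + 8*(-13) = 100 - 104 = -4
Parallelogram area = |-4| = 4

cross = -4, parallelogram area = 4


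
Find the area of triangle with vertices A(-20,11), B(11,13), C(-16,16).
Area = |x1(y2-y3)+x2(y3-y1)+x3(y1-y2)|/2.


-20*(13-16) = 60
11*(16-11) = 55
-16*(11-13) = 32
sum = 147
Area = |147|/2 = 73.5000

73.5000 sq units


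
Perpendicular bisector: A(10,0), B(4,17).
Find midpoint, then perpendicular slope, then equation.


Midpoint = (7, 8.5)
Slope of AB = dy/dx = 17/(-6) = -2.8333
Perp slope = -dx/dy = 6/17 = 0.3529
b = My - (perp slope)*Mx = 8.5 + (-6*7)/17 = 8.5 - 2.4706 = 6.0294

y = 0.3529x + 6.0294


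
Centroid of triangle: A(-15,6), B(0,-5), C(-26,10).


Gx = (-15+0- 26)/3 = -41/3 = -13.6667
Gy = (6- 5+10)/3 = 11/3 = 3.6667

G = (-13.6667, 3.6667)


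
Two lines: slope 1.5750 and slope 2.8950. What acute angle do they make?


m1-m2 = -1.32
1+m1*m2 = 5.559625
tan(theta) = |-1.32/5.559625| = 0.237426
theta = arctan(|-1.32/5.559625|) = 13.3562 degrees (acute angle)

13.3562 degrees


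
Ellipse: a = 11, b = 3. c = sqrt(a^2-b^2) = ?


c^2 = 11^2 - 3^2 = 121 - 9 = 112
c = sqrt(112) = 10.5830

c = 10.5830


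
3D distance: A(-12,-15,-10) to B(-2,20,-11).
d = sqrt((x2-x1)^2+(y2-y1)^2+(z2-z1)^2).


dx=10, dy=35, dz=-1
d = sqrt(100+1225+1) = sqrt(1326) = 36.4143

36.4143


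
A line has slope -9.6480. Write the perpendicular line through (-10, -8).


Perpendicular slope = -1/m1 = -1/(-9.6480) = 0.1036
b2 = y0 - m2*x0 = -8 - 10/(-9.6480) = -8 + 1.0365 = -6.9635

y = 0.1036x - 6.9635


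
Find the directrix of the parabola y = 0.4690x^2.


a = 0.4690
1/(4a) = 0.5330
directrix: y = -0.5330 = -0.5330

y = -0.5330


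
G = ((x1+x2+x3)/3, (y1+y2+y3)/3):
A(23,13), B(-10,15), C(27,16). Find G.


Gx = (23- 10+27)/3 = 40/3 = 13.3333
Gy = (13+15+16)/3 = 44/3 = 14.6667

G = (13.3333, 14.6667)


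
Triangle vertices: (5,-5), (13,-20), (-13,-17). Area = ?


5*(-20+ 17) = -15
13*(-17+ 5) = -156
-13*(-5+ 20) = -195
sum = -366
Area = |-366|/2 = 183.0000

183.0000 sq units


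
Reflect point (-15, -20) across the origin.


Reflection rule for origin: (-x, -y)
(-15, -20) -> (15, 20)

(15, 20)


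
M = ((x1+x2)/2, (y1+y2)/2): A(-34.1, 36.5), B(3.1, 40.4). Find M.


Mx = (-34.1 + 3.1)/2 = -31.0/2 = -15.5000
My = (36.5 + 40.4)/2 = 76.9/2 = 38.4500

(-15.5000, 38.4500)


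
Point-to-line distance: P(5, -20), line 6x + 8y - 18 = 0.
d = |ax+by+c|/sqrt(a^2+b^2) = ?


|6*5 + 8*(-20) - 18| = |-148| = 148
sqrt(36 + 64) = sqrt(100) = 10.0000
d = 148/sqrt(100) = 14.8000

14.8000


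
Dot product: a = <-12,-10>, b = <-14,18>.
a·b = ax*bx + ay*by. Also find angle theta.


a·b = -12*(-14) - 10*18 = 168 - 180 = -12
|a| = sqrt(144+100) = 15.6205
|b| = sqrt(196+324) = 22.8035
cos(theta) = -12/(sqrt(244)*sqrt(520)) = -12/sqrt(126880) = -0.033689
theta = arccos(-12/sqrt(126880)) = 91.9306 degrees

a·b = -12, theta = 91.9306 deg


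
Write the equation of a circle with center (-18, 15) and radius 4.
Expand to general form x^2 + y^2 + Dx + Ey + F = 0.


(x+ 18)^2 + (y-15)^2 = 4^2
D = -2h = 36, E = -2k = -30
F = h^2+k^2-r^2 = 324+225-16 = 533

x^2 + y^2 + 36x - 30y + 533 = 0


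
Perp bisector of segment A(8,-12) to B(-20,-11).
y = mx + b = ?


Midpoint = (-6, -11.5)
Slope of AB = dy/dx = 1/(-28) = -0.0357
Perp slope = -dx/dy = 28/1 = 28.0000
b = My - (perp slope)*Mx = -11.5 + (-28*(-6))/1 = -11.5 + 168.0000 = 156.5000

y = 28.0000x + 156.5000


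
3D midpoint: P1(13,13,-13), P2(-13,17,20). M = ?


Mx = (13- 13)/2 = 0
My = (13+17)/2 = 15.0000
Mz = (-13+20)/2 = 3.5000

M = (0, 15.0000, 3.5000)


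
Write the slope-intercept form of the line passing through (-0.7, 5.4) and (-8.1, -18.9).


m = (-24.3)/(-7.4) = 3.2838
b = y1 - m*x1 = 5.4 - (-24.3*(-0.7))/(-7.4) = 5.4 + 2.2986 = 7.6986

y = 3.2838x + 7.6986


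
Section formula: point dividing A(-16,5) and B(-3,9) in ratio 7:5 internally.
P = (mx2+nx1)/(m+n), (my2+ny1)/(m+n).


Px = (7*(-3) + 5*(-16))/12 = -101/12 = -8.4167
Py = (7*9 + 5*5)/12 = 88/12 = 7.3333

P = (-8.4167, 7.3333)


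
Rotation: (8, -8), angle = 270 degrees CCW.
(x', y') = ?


cos(270) = 0, sin(270) = -1
x' = 8*0 + 8*(-1) = -8
y' = 8*(-1) - 8*0 = -8

(-8, -8)


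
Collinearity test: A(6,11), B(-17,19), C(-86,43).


6*(19-43) - 17*(43-11) - 86*(11-19)
= -144 - 544 + 688 = 0

Yes, collinear (determinant = 0)


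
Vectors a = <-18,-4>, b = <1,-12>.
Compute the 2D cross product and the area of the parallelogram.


cross = -18*(-12) + 4*1 = 216 + 4 = 220
Parallelogram area = |220| = 220

cross = 220, parallelogram area = 220


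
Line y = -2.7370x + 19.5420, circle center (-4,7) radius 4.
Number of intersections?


Substitute y = -2.7370x + 19.5420: (x+ 4)^2 + (-2.7370x+19.5420-7)^2 = 16
Expand to Ax^2 + Bx + C = 0, where b-k = 12.542
A = 1+m^2 = 8.491169
B = 2(m(b-k) - h) = 2(-2.7370*12.542 + 4) = -60.654908
C = h^2 + (b-k)^2 - r^2 = 16 + 157.301764 - 16 = 157.301764
disc = B^2-4AC = 3679.0179 - 5342.7034 = -1663.6855
disc < 0

0 intersection points


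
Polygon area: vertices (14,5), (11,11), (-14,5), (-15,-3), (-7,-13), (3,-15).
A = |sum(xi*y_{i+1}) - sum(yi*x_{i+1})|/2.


sum(xi*y_{i+1}) = 14*11 + 11*5 - 14*(-3) - 15*(-13) - 7*(-15) + 3*5 = 566
sum(yi*x_{i+1}) = 5*11 + 11*(-14) + 5*(-15) - 3*(-7) - 13*3 - 15*14 = -402
Area = |566 + 402|/2 = 968/2 = 484.0000

484.0000 sq units


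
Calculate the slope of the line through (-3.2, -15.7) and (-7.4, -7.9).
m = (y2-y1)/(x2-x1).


dy = -7.9 + 15.7 = 7.8
dx = -7.4 + 3.2 = -4.2
m = 7.8/(-4.2) = -1.8571

m = -1.8571


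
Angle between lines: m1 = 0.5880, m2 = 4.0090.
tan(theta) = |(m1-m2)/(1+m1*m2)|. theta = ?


m1-m2 = -3.421
1+m1*m2 = 3.357292
tan(theta) = |-3.421/3.357292| = 1.018976
theta = arctan(|-3.421/3.357292|) = 45.5385 degrees (acute angle)

45.5385 degrees


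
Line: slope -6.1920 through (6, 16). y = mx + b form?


y - 16 = -6.1920(x - 6)
y = -6.1920x + 16 + 6.1920*6
y = -6.1920x + 53.1520

y = -6.1920x + 53.1520


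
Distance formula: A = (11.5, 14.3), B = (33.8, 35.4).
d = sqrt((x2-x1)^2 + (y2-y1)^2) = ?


dx = 33.8 - 11.5 = 22.3
dy = 35.4 - 14.3 = 21.1
d = sqrt(497.29 + 445.21) = sqrt(942.5) = 30.7002

30.7002


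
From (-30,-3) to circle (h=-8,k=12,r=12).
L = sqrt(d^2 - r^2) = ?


d = sqrt((-30+ 8)^2 + (-3-12)^2) = sqrt(484+225) = 26.6271
L = sqrt(709.0000 - 144) = sqrt(565.0000) = 23.7697

23.7697


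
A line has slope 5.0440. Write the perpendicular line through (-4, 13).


Perpendicular slope = -1/m1 = -1/5.0440 = -0.1983
b2 = y0 - m2*x0 = 13 - 4/5.0440 = 13 - 0.7930 = 12.2070

y = -0.1983x + 12.2070


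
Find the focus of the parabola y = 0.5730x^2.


a = 0.5730
4a = 2.2920
focus = (0, 1/2.2920) = (0, 0.4363)

Focus = (0, 0.4363)


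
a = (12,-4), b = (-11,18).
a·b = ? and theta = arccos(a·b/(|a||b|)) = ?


a·b = 12*(-11) - 4*18 = -132 - 72 = -204
|a| = sqrt(144+16) = 12.6491
|b| = sqrt(121+324) = 21.0950
cos(theta) = -204/(sqrt(160)*sqrt(445)) = -204/sqrt(71200) = -0.764522
theta = arccos(-204/sqrt(71200)) = 139.8645 degrees

a·b = -204, theta = 139.8645 deg


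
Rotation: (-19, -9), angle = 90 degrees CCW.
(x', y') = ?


cos(90) = 0, sin(90) = 1
x' = -19*0 + 9*1 = 9
y' = -19*1 - 9*0 = -19

(9, -19)


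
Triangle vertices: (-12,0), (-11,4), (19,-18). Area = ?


-12*(4+ 18) = -264
-11*(-18-0) = 198
19*(0-4) = -76
sum = -142
Area = |-142|/2 = 71.0000

71.0000 sq units


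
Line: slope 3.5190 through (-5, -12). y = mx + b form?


y + 12 = 3.5190(x + 5)
y = 3.5190x - 12 - 3.5190*(-5)
y = 3.5190x + 5.5950

y = 3.5190x + 5.5950


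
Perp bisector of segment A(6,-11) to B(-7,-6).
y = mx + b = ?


Midpoint = (-0.5, -8.5)
Slope of AB = dy/dx = 5/(-13) = -0.3846
Perp slope = -dx/dy = 13/5 = 2.6000
b = My - (perp slope)*Mx = -8.5 + (-13*(-0.5))/5 = -8.5 + 1.3000 = -7.2000

y = 2.6000x - 7.2000


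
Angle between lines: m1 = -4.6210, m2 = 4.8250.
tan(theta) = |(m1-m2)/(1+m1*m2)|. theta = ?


m1-m2 = -9.446
1+m1*m2 = -21.296325
tan(theta) = |-9.446/(-21.296325)| = 0.443551
theta = arctan(|-9.446/(-21.296325)|) = 23.9197 degrees (acute angle)

23.9197 degrees


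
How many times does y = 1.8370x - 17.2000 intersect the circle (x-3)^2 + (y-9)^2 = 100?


Substitute y = 1.8370x - 17.2000: (x-3)^2 + (1.8370x- 17.2000-9)^2 = 100
Expand to Ax^2 + Bx + C = 0, where b-k = -26.2
A = 1+m^2 = 4.374569
B = 2(m(b-k) - h) = 2(1.8370*(-26.2) - 3) = -102.2588
C = h^2 + (b-k)^2 - r^2 = 9 + 686.44 - 100 = 595.44
disc = B^2-4AC = 10456.8622 - 10419.1735 = 37.6887
disc > 0

2 intersection points


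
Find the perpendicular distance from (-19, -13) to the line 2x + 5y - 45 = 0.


|2*(-19) + 5*(-13) - 45| = |-148| = 148
sqrt(4 + 25) = sqrt(29) = 5.3852
d = 148/sqrt(29) = 27.4829

27.4829


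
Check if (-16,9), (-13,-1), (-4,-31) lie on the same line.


-16*(-1+ 31) - 13*(-31-9) - 4*(9+ 1)
= -480 + 520 - 40 = 0

Yes, collinear (determinant = 0)


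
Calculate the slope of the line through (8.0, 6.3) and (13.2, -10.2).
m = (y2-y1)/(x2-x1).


dy = -10.2 - 6.3 = -16.5
dx = 13.2 - 8.0 = 5.2
m = -16.5/5.2 = -3.1731

m = -3.1731


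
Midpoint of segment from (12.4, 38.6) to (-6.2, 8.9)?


Mx = (12.4 - 6.2)/2 = 6.2/2 = 3.1000
My = (38.6 + 8.9)/2 = 47.5/2 = 23.7500

(3.1000, 23.7500)


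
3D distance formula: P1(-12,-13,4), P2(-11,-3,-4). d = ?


dx=1, dy=10, dz=-8
d = sqrt(1+100+64) = sqrt(165) = 12.8452

12.8452


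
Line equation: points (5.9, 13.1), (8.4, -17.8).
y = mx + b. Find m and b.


m = (-30.9)/(2.5) = -12.3600
b = y1 - m*x1 = 13.1 - (-30.9*5.9)/(2.5) = 13.1 + 72.9240 = 86.0240

y = -12.3600x + 86.0240


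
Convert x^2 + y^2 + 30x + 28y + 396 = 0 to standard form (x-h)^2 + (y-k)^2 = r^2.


h = -D/2 = -30/2 = -15
k = -E/2 = -28/2 = -14
r^2 = h^2 + k^2 - F = 225 + 196 - 396 = 25
r = 5

Center (-15, -14), radius = 5


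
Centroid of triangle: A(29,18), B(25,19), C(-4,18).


Gx = (29+25- 4)/3 = 50/3 = 16.6667
Gy = (18+19+18)/3 = 55/3 = 18.3333

G = (16.6667, 18.3333)


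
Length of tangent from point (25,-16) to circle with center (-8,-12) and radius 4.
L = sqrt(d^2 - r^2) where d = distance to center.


d = sqrt((25+ 8)^2 + (-16+ 12)^2) = sqrt(1089+16) = 33.2415
L = sqrt(1105.0000 - 16) = sqrt(1089.0000) = 33.0000

33.0000


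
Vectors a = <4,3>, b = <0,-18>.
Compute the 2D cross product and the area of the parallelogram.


cross = 4*(-18) - 3*0 = -72 - 0 = -72
Parallelogram area = |-72| = 72

cross = -72, parallelogram area = 72


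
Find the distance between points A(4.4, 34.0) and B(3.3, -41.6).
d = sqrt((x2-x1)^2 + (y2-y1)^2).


dx = 3.3 - 4.4 = -1.1
dy = -41.6 - 34.0 = -75.6
d = sqrt(1.21 + 5715.36) = sqrt(5716.57) = 75.6080

75.6080


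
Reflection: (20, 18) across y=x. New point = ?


Reflection rule for y=x: (y, x)
(20, 18) -> (18, 20)

(18, 20)


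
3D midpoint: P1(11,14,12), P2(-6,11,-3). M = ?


Mx = (11- 6)/2 = 2.5000
My = (14+11)/2 = 12.5000
Mz = (12- 3)/2 = 4.5000

M = (2.5000, 12.5000, 4.5000)


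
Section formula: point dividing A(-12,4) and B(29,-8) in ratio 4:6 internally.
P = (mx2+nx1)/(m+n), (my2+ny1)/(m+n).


Px = (4*29 + 6*(-12))/10 = 44/10 = 4.4000
Py = (4*(-8) + 6*4)/10 = -8/10 = -0.8000

P = (4.4000, -0.8000)


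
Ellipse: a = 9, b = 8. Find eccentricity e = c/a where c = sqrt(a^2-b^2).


c = sqrt(81-64) = sqrt(17) = 4.1231
e = c/a = sqrt(17)/9 = 0.4581

e = 0.4581


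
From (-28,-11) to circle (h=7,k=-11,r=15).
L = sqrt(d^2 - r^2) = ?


d = sqrt((-28-7)^2 + (-11+ 11)^2) = sqrt(1225+0) = 35.0000
L = sqrt(1225.0000 - 225) = sqrt(1000.0000) = 31.6228

31.6228


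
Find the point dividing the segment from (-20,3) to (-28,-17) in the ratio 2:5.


Px = (2*(-28) + 5*(-20))/7 = -156/7 = -22.2857
Py = (2*(-17) + 5*3)/7 = -19/7 = -2.7143

P = (-22.2857, -2.7143)


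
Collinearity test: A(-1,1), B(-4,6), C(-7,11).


-1*(6-11) - 4*(11-1) - 7*(1-6)
= 5 - 40 + 35 = 0

Yes, collinear (determinant = 0)


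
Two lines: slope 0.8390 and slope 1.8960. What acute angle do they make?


m1-m2 = -1.057
1+m1*m2 = 2.590744
tan(theta) = |-1.057/2.590744| = 0.407991
theta = arctan(|-1.057/2.590744|) = 22.1950 degrees (acute angle)

22.1950 degrees


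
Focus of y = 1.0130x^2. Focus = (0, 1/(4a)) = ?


a = 1.0130
4a = 4.0520
focus = (0, 1/4.0520) = (0, 0.2468)

Focus = (0, 0.2468)


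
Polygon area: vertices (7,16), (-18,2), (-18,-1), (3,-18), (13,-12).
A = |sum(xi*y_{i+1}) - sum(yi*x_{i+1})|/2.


sum(xi*y_{i+1}) = 7*2 - 18*(-1) - 18*(-18) + 3*(-12) + 13*16 = 528
sum(yi*x_{i+1}) = 16*(-18) + 2*(-18) - 1*3 - 18*13 - 12*7 = -645
Area = |528 + 645|/2 = 1173/2 = 586.5000

586.5000 sq units


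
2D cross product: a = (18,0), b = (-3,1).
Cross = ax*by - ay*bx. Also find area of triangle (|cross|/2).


cross = 18*1 - 0*(-3) = 18 - 0 = 18
Triangle area = |18|/2 = 18/2 = 9.0000

cross = 18, triangle area = 9.0000


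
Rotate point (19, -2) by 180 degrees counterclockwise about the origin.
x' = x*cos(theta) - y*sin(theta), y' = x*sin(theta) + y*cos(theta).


cos(180) = -1, sin(180) = 0
x' = 19*(-1) + 2*0 = -19
y' = 19*0 - 2*(-1) = 2

(-19, 2)


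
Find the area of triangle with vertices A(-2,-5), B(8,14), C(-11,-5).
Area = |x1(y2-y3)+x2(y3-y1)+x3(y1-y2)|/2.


-2*(14+ 5) = -38
8*(-5+ 5) = 0
-11*(-5-14) = 209
sum = 171
Area = |171|/2 = 85.5000

85.5000 sq units
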